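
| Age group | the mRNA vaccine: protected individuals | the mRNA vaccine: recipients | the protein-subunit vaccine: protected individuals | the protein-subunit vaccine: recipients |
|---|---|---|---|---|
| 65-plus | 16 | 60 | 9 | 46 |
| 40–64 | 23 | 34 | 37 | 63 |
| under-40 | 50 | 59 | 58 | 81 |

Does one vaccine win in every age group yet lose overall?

65-plus: the mRNA vaccine 16/60 = 26.7%, the protein-subunit vaccine 9/46 = 19.6% → the mRNA vaccine
40–64: the mRNA vaccine 23/34 = 67.6%, the protein-subunit vaccine 37/63 = 58.7% → the mRNA vaccine
Under-40: the mRNA vaccine 50/59 = 84.7%, the protein-subunit vaccine 58/81 = 71.6% → the mRNA vaccine
Overall: the mRNA vaccine 89/153 = 58.2%, the protein-subunit vaccine 104/190 = 54.7% → the mRNA vaccine
The mRNA vaccine wins overall and in every age group — no reversal.

No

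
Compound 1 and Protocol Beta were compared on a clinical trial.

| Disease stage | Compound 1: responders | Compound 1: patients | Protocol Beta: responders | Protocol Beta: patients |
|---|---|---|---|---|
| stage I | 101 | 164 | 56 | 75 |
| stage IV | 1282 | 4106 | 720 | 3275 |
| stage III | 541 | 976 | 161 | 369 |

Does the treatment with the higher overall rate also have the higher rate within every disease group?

No

Stage I: Compound 1 101/164 = 61.6%, Protocol Beta 56/75 = 74.7% → Protocol Beta
Stage IV: Compound 1 1282/4106 = 31.2%, Protocol Beta 720/3275 = 22.0% → Compound 1
Stage III: Compound 1 541/976 = 55.4%, Protocol Beta 161/369 = 43.6% → Compound 1
Overall: Compound 1 1924/5246 = 36.7%, Protocol Beta 937/3719 = 25.2% → Compound 1
Neither sweeps: Compound 1 wins 2 of 3 groups, Protocol Beta wins 1. Compound 1 wins overall but not every group — no Simpson reversal.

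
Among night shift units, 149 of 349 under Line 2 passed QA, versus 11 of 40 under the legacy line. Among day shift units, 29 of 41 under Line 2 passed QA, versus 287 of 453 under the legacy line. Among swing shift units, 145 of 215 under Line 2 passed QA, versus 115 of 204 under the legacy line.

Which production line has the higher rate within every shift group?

Night shift: Line 2 149/349 = 42.7%, the legacy line 11/40 = 27.5% → Line 2
Day shift: Line 2 29/41 = 70.7%, the legacy line 287/453 = 63.4% → Line 2
Swing shift: Line 2 145/215 = 67.4%, the legacy line 115/204 = 56.4% → Line 2
Line 2 has the higher rate in all 3 groups.

Line 2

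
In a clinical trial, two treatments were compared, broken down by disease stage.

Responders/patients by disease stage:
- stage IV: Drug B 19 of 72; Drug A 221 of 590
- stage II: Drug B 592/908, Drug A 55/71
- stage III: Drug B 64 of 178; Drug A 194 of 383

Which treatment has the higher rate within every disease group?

Stage IV: Drug B 19/72 = 26.4%, Drug A 221/590 = 37.5% → Drug A
Stage II: Drug B 592/908 = 65.2%, Drug A 55/71 = 77.5% → Drug A
Stage III: Drug B 64/178 = 36.0%, Drug A 194/383 = 50.7% → Drug A
Drug A has the higher rate in all 3 groups.

Drug A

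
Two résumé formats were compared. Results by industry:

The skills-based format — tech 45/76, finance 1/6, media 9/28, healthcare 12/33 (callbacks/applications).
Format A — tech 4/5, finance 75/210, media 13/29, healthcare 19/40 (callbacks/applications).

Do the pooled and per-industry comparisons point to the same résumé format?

No

Tech: the skills-based format 45/76 = 59.2%, Format A 4/5 = 80.0% → Format A
Finance: the skills-based format 1/6 = 16.7%, Format A 75/210 = 35.7% → Format A
Media: the skills-based format 9/28 = 32.1%, Format A 13/29 = 44.8% → Format A
Healthcare: the skills-based format 12/33 = 36.4%, Format A 19/40 = 47.5% → Format A
Overall: the skills-based format 67/143 = 46.9%, Format A 111/284 = 39.1% → the skills-based format
Format A wins each industry group but the skills-based format wins overall — the comparison reverses. Format A's applications skew toward finance, which has a lower base rate.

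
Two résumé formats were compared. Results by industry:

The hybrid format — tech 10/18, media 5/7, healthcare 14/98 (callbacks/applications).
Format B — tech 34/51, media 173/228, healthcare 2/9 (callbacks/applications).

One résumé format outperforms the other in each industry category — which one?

Tech: the hybrid format 10/18 = 55.6%, Format B 34/51 = 66.7% → Format B
Media: the hybrid format 5/7 = 71.4%, Format B 173/228 = 75.9% → Format B
Healthcare: the hybrid format 14/98 = 14.3%, Format B 2/9 = 22.2% → Format B
Format B has the higher rate in all 3 groups.

Format B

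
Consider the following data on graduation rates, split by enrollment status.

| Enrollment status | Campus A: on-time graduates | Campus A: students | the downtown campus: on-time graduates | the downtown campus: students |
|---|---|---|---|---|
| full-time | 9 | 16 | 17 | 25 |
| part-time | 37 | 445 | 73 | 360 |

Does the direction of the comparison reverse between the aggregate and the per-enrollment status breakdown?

No

Full-time: Campus A 9/16 = 56.2%, the downtown campus 17/25 = 68.0% → the downtown campus
Part-time: Campus A 37/445 = 8.3%, the downtown campus 73/360 = 20.3% → the downtown campus
Overall: Campus A 46/461 = 10.0%, the downtown campus 90/385 = 23.4% → the downtown campus
The downtown campus wins overall and in every enrollment group — no reversal.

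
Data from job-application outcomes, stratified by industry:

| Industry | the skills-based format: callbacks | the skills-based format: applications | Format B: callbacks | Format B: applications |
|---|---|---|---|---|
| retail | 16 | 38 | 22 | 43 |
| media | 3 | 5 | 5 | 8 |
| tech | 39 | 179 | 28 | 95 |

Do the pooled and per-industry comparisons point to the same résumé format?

Retail: the skills-based format 16/38 = 42.1%, Format B 22/43 = 51.2% → Format B
Media: the skills-based format 3/5 = 60.0%, Format B 5/8 = 62.5% → Format B
Tech: the skills-based format 39/179 = 21.8%, Format B 28/95 = 29.5% → Format B
Overall: the skills-based format 58/222 = 26.1%, Format B 55/146 = 37.7% → Format B
Format B wins overall and in every industry group — no reversal.

Yes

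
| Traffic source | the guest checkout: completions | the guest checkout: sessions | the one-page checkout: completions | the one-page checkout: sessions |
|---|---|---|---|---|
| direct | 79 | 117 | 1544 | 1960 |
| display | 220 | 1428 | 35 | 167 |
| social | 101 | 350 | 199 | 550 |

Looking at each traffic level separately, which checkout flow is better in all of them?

the one-page checkout

Direct: the guest checkout 79/117 = 67.5%, the one-page checkout 1544/1960 = 78.8% → the one-page checkout
Display: the guest checkout 220/1428 = 15.4%, the one-page checkout 35/167 = 21.0% → the one-page checkout
Social: the guest checkout 101/350 = 28.9%, the one-page checkout 199/550 = 36.2% → the one-page checkout
The one-page checkout has the higher rate in all 3 groups.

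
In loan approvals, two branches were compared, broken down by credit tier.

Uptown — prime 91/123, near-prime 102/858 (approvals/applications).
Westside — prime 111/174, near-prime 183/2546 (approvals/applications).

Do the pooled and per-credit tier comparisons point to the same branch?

Yes

Prime: Uptown 91/123 = 74.0%, Westside 111/174 = 63.8% → Uptown
Near-prime: Uptown 102/858 = 11.9%, Westside 183/2546 = 7.2% → Uptown
Overall: Uptown 193/981 = 19.7%, Westside 294/2720 = 10.8% → Uptown
Uptown wins overall and in every credit group — no reversal.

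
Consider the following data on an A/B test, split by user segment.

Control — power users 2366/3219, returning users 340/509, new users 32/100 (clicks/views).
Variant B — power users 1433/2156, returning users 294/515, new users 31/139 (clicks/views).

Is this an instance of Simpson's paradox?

No

Power users: Control 2366/3219 = 73.5%, Variant B 1433/2156 = 66.5% → Control
Returning users: Control 340/509 = 66.8%, Variant B 294/515 = 57.1% → Control
New users: Control 32/100 = 32.0%, Variant B 31/139 = 22.3% → Control
Overall: Control 2738/3828 = 71.5%, Variant B 1758/2810 = 62.6% → Control
Control wins overall and in every user group — no reversal.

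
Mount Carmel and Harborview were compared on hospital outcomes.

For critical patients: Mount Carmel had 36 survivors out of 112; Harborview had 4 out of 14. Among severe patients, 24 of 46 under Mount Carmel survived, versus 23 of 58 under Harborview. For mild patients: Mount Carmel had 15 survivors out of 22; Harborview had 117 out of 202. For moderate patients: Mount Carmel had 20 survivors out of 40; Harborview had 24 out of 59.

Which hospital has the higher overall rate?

Critical: Mount Carmel 36/112 = 32.1%, Harborview 4/14 = 28.6% → Mount Carmel
Severe: Mount Carmel 24/46 = 52.2%, Harborview 23/58 = 39.7% → Mount Carmel
Mild: Mount Carmel 15/22 = 68.2%, Harborview 117/202 = 57.9% → Mount Carmel
Moderate: Mount Carmel 20/40 = 50.0%, Harborview 24/59 = 40.7% → Mount Carmel
Overall: Mount Carmel 95/220 = 43.2%, Harborview 168/333 = 50.5% → Harborview
(Mount Carmel wins every case group but Harborview wins overall — Mount Carmel's patients skew toward the low-rate critical group.)

Harborview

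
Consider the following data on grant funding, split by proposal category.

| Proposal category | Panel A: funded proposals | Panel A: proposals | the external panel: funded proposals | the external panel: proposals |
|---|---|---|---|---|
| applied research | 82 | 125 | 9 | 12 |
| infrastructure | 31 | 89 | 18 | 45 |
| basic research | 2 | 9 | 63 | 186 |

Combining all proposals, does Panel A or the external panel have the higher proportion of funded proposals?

Panel A

Applied research: Panel A 82/125 = 65.6%, the external panel 9/12 = 75.0% → the external panel
Infrastructure: Panel A 31/89 = 34.8%, the external panel 18/45 = 40.0% → the external panel
Basic research: Panel A 2/9 = 22.2%, the external panel 63/186 = 33.9% → the external panel
Overall: Panel A 115/223 = 51.6%, the external panel 90/243 = 37.0% → Panel A
(The external panel wins every proposal group but Panel A wins overall — the external panel's proposals skew toward the low-rate basic research group.)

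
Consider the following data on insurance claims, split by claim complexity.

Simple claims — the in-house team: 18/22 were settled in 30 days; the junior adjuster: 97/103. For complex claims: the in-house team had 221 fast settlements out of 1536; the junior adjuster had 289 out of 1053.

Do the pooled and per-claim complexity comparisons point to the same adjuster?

Yes

Simple: the in-house team 18/22 = 81.8%, the junior adjuster 97/103 = 94.2% → the junior adjuster
Complex: the in-house team 221/1536 = 14.4%, the junior adjuster 289/1053 = 27.4% → the junior adjuster
Overall: the in-house team 239/1558 = 15.3%, the junior adjuster 386/1156 = 33.4% → the junior adjuster
The junior adjuster wins overall and in every claim group — no reversal.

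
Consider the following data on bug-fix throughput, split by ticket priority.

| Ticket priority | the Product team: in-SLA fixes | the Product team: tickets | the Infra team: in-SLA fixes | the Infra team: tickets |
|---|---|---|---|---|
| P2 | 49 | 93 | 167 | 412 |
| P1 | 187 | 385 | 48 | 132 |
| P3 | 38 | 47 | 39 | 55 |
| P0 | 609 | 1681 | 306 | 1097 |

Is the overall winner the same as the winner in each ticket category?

P2: the Product team 49/93 = 52.7%, the Infra team 167/412 = 40.5% → the Product team
P1: the Product team 187/385 = 48.6%, the Infra team 48/132 = 36.4% → the Product team
P3: the Product team 38/47 = 80.9%, the Infra team 39/55 = 70.9% → the Product team
P0: the Product team 609/1681 = 36.2%, the Infra team 306/1097 = 27.9% → the Product team
Overall: the Product team 883/2206 = 40.0%, the Infra team 560/1696 = 33.0% → the Product team
The Product team wins overall and in every ticket group — no reversal.

Yes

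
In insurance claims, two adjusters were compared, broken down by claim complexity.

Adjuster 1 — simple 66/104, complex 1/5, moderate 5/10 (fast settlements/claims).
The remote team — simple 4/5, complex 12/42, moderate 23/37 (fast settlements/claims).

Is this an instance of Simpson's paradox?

Yes

Simple: Adjuster 1 66/104 = 63.5%, the remote team 4/5 = 80.0% → the remote team
Complex: Adjuster 1 1/5 = 20.0%, the remote team 12/42 = 28.6% → the remote team
Moderate: Adjuster 1 5/10 = 50.0%, the remote team 23/37 = 62.2% → the remote team
Overall: Adjuster 1 72/119 = 60.5%, the remote team 39/84 = 46.4% → Adjuster 1
The remote team wins each claim group but Adjuster 1 wins overall — the comparison reverses. The remote team's claims skew toward complex, which has a lower base rate.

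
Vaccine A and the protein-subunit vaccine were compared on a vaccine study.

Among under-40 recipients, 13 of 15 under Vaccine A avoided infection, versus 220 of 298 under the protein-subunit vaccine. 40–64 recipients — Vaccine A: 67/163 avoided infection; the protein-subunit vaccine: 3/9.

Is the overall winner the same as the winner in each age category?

Under-40: Vaccine A 13/15 = 86.7%, the protein-subunit vaccine 220/298 = 73.8% → Vaccine A
40–64: Vaccine A 67/163 = 41.1%, the protein-subunit vaccine 3/9 = 33.3% → Vaccine A
Overall: Vaccine A 80/178 = 44.9%, the protein-subunit vaccine 223/307 = 72.6% → the protein-subunit vaccine
Vaccine A wins each age group but the protein-subunit vaccine wins overall — the comparison reverses. Vaccine A's recipients skew toward 40–64, which has a lower base rate.

No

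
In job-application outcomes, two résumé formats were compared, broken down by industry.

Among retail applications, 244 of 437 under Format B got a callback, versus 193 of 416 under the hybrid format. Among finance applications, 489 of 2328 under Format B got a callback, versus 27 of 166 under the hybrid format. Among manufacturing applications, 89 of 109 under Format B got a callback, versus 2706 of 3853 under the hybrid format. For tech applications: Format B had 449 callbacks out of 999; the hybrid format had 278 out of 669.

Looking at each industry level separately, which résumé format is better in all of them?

Retail: Format B 244/437 = 55.8%, the hybrid format 193/416 = 46.4% → Format B
Finance: Format B 489/2328 = 21.0%, the hybrid format 27/166 = 16.3% → Format B
Manufacturing: Format B 89/109 = 81.7%, the hybrid format 2706/3853 = 70.2% → Format B
Tech: Format B 449/999 = 44.9%, the hybrid format 278/669 = 41.6% → Format B
Format B has the higher rate in all 4 groups.

Format B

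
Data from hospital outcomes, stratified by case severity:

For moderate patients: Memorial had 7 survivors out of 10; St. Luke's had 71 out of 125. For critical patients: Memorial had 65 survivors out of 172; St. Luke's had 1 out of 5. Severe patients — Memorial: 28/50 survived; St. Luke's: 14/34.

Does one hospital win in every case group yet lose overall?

Moderate: Memorial 7/10 = 70.0%, St. Luke's 71/125 = 56.8% → Memorial
Critical: Memorial 65/172 = 37.8%, St. Luke's 1/5 = 20.0% → Memorial
Severe: Memorial 28/50 = 56.0%, St. Luke's 14/34 = 41.2% → Memorial
Overall: Memorial 100/232 = 43.1%, St. Luke's 86/164 = 52.4% → St. Luke's
Memorial wins each case group but St. Luke's wins overall — the comparison reverses. Memorial's patients skew toward critical, which has a lower base rate.

Yes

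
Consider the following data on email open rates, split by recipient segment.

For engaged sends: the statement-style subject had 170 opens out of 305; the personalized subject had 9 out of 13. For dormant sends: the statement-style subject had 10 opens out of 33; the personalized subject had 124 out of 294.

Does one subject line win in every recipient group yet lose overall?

Yes

Engaged: the statement-style subject 170/305 = 55.7%, the personalized subject 9/13 = 69.2% → the personalized subject
Dormant: the statement-style subject 10/33 = 30.3%, the personalized subject 124/294 = 42.2% → the personalized subject
Overall: the statement-style subject 180/338 = 53.3%, the personalized subject 133/307 = 43.3% → the statement-style subject
The personalized subject wins each recipient group but the statement-style subject wins overall — the comparison reverses. The personalized subject's sends skew toward dormant, which has a lower base rate.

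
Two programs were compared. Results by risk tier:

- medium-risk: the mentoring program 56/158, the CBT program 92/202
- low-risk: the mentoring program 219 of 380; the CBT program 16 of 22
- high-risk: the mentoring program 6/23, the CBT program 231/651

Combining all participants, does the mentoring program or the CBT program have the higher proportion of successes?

the mentoring program

Medium-risk: the mentoring program 56/158 = 35.4%, the CBT program 92/202 = 45.5% → the CBT program
Low-risk: the mentoring program 219/380 = 57.6%, the CBT program 16/22 = 72.7% → the CBT program
High-risk: the mentoring program 6/23 = 26.1%, the CBT program 231/651 = 35.5% → the CBT program
Overall: the mentoring program 281/561 = 50.1%, the CBT program 339/875 = 38.7% → the mentoring program
(The CBT program wins every risk group but the mentoring program wins overall — the CBT program's participants skew toward the low-rate high-risk group.)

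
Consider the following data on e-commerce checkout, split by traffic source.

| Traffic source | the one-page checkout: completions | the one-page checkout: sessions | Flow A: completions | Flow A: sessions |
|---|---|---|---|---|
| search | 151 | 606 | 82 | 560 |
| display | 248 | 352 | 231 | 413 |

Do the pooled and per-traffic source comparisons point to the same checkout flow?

Yes

Search: the one-page checkout 151/606 = 24.9%, Flow A 82/560 = 14.6% → the one-page checkout
Display: the one-page checkout 248/352 = 70.5%, Flow A 231/413 = 55.9% → the one-page checkout
Overall: the one-page checkout 399/958 = 41.6%, Flow A 313/973 = 32.2% → the one-page checkout
The one-page checkout wins overall and in every traffic group — no reversal.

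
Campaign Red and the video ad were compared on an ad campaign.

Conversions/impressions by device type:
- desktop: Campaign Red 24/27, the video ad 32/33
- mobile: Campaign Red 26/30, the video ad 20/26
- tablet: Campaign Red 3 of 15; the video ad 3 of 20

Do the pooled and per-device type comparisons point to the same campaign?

No

Desktop: Campaign Red 24/27 = 88.9%, the video ad 32/33 = 97.0% → the video ad
Mobile: Campaign Red 26/30 = 86.7%, the video ad 20/26 = 76.9% → Campaign Red
Tablet: Campaign Red 3/15 = 20.0%, the video ad 3/20 = 15.0% → Campaign Red
Overall: Campaign Red 53/72 = 73.6%, the video ad 55/79 = 69.6% → Campaign Red
Neither sweeps: Campaign Red wins 2 of 3 groups, the video ad wins 1. Campaign Red wins overall but not every group — no Simpson reversal.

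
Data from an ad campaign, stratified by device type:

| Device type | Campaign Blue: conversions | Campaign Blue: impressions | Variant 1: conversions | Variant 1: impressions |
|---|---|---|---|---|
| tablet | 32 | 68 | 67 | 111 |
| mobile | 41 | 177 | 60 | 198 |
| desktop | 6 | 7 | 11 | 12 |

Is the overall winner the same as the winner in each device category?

Yes

Tablet: Campaign Blue 32/68 = 47.1%, Variant 1 67/111 = 60.4% → Variant 1
Mobile: Campaign Blue 41/177 = 23.2%, Variant 1 60/198 = 30.3% → Variant 1
Desktop: Campaign Blue 6/7 = 85.7%, Variant 1 11/12 = 91.7% → Variant 1
Overall: Campaign Blue 79/252 = 31.3%, Variant 1 138/321 = 43.0% → Variant 1
Variant 1 wins overall and in every device group — no reversal.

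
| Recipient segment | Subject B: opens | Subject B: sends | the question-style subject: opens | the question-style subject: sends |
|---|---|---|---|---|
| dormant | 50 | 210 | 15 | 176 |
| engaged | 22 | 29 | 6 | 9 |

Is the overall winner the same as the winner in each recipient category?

Yes

Dormant: Subject B 50/210 = 23.8%, the question-style subject 15/176 = 8.5% → Subject B
Engaged: Subject B 22/29 = 75.9%, the question-style subject 6/9 = 66.7% → Subject B
Overall: Subject B 72/239 = 30.1%, the question-style subject 21/185 = 11.4% → Subject B
Subject B wins overall and in every recipient group — no reversal.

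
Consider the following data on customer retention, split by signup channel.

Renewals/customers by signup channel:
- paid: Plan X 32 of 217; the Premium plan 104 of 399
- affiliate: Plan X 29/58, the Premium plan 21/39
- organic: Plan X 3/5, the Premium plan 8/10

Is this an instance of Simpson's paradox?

No

Paid: Plan X 32/217 = 14.7%, the Premium plan 104/399 = 26.1% → the Premium plan
Affiliate: Plan X 29/58 = 50.0%, the Premium plan 21/39 = 53.8% → the Premium plan
Organic: Plan X 3/5 = 60.0%, the Premium plan 8/10 = 80.0% → the Premium plan
Overall: Plan X 64/280 = 22.9%, the Premium plan 133/448 = 29.7% → the Premium plan
The Premium plan wins overall and in every signup group — no reversal.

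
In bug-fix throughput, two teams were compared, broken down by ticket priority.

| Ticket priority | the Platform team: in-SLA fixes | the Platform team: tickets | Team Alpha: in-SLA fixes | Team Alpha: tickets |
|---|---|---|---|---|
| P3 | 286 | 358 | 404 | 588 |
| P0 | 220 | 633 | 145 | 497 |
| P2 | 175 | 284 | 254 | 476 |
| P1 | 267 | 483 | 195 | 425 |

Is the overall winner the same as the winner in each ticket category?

Yes

P3: the Platform team 286/358 = 79.9%, Team Alpha 404/588 = 68.7% → the Platform team
P0: the Platform team 220/633 = 34.8%, Team Alpha 145/497 = 29.2% → the Platform team
P2: the Platform team 175/284 = 61.6%, Team Alpha 254/476 = 53.4% → the Platform team
P1: the Platform team 267/483 = 55.3%, Team Alpha 195/425 = 45.9% → the Platform team
Overall: the Platform team 948/1758 = 53.9%, Team Alpha 998/1986 = 50.3% → the Platform team
The Platform team wins overall and in every ticket group — no reversal.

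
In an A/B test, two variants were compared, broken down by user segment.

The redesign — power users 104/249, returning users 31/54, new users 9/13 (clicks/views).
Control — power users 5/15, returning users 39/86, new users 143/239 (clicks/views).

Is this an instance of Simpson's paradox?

Power users: the redesign 104/249 = 41.8%, Control 5/15 = 33.3% → the redesign
Returning users: the redesign 31/54 = 57.4%, Control 39/86 = 45.3% → the redesign
New users: the redesign 9/13 = 69.2%, Control 143/239 = 59.8% → the redesign
Overall: the redesign 144/316 = 45.6%, Control 187/340 = 55.0% → Control
The redesign wins each user group but Control wins overall — the comparison reverses. The redesign's views skew toward power users, which has a lower base rate.

Yes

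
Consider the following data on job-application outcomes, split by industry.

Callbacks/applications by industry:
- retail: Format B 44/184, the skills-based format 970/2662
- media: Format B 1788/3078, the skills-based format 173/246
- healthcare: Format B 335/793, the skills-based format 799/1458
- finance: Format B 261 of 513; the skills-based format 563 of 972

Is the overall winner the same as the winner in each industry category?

No

Retail: Format B 44/184 = 23.9%, the skills-based format 970/2662 = 36.4% → the skills-based format
Media: Format B 1788/3078 = 58.1%, the skills-based format 173/246 = 70.3% → the skills-based format
Healthcare: Format B 335/793 = 42.2%, the skills-based format 799/1458 = 54.8% → the skills-based format
Finance: Format B 261/513 = 50.9%, the skills-based format 563/972 = 57.9% → the skills-based format
Overall: Format B 2428/4568 = 53.2%, the skills-based format 2505/5338 = 46.9% → Format B
The skills-based format wins each industry group but Format B wins overall — the comparison reverses. The skills-based format's applications skew toward retail, which has a lower base rate.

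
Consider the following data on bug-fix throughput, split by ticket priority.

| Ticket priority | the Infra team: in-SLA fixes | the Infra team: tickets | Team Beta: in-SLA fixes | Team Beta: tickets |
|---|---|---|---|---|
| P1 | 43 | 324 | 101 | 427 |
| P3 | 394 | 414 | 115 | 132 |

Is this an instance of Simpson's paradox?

No

P1: the Infra team 43/324 = 13.3%, Team Beta 101/427 = 23.7% → Team Beta
P3: the Infra team 394/414 = 95.2%, Team Beta 115/132 = 87.1% → the Infra team
Overall: the Infra team 437/738 = 59.2%, Team Beta 216/559 = 38.6% → the Infra team
Neither sweeps: the Infra team wins 1 of 2 groups, Team Beta wins 1. The Infra team wins overall but not every group — no Simpson reversal.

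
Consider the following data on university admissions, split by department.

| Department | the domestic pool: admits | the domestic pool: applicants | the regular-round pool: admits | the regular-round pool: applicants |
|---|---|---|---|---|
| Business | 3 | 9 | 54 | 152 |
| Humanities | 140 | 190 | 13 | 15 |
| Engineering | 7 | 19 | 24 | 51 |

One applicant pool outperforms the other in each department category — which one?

the regular-round pool

Business: the domestic pool 3/9 = 33.3%, the regular-round pool 54/152 = 35.5% → the regular-round pool
Humanities: the domestic pool 140/190 = 73.7%, the regular-round pool 13/15 = 86.7% → the regular-round pool
Engineering: the domestic pool 7/19 = 36.8%, the regular-round pool 24/51 = 47.1% → the regular-round pool
The regular-round pool has the higher rate in all 3 groups.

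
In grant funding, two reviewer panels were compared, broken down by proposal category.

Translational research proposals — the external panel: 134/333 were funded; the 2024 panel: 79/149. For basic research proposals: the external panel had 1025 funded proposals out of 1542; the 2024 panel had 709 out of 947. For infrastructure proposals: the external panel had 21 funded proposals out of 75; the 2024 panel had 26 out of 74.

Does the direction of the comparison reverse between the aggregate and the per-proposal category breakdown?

Translational research: the external panel 134/333 = 40.2%, the 2024 panel 79/149 = 53.0% → the 2024 panel
Basic research: the external panel 1025/1542 = 66.5%, the 2024 panel 709/947 = 74.9% → the 2024 panel
Infrastructure: the external panel 21/75 = 28.0%, the 2024 panel 26/74 = 35.1% → the 2024 panel
Overall: the external panel 1180/1950 = 60.5%, the 2024 panel 814/1170 = 69.6% → the 2024 panel
The 2024 panel wins overall and in every proposal group — no reversal.

No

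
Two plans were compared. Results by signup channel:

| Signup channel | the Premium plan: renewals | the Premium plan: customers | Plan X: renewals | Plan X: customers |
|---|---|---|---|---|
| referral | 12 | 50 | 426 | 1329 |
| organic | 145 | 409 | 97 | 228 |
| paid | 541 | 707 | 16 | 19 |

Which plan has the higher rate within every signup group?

Plan X

Referral: the Premium plan 12/50 = 24.0%, Plan X 426/1329 = 32.1% → Plan X
Organic: the Premium plan 145/409 = 35.5%, Plan X 97/228 = 42.5% → Plan X
Paid: the Premium plan 541/707 = 76.5%, Plan X 16/19 = 84.2% → Plan X
Plan X has the higher rate in all 3 groups.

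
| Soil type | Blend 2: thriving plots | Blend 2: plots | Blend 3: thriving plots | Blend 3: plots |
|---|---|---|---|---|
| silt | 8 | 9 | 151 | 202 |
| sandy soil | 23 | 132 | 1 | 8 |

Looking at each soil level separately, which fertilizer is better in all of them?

Blend 2

Silt: Blend 2 8/9 = 88.9%, Blend 3 151/202 = 74.8% → Blend 2
Sandy soil: Blend 2 23/132 = 17.4%, Blend 3 1/8 = 12.5% → Blend 2
Blend 2 has the higher rate in both groups.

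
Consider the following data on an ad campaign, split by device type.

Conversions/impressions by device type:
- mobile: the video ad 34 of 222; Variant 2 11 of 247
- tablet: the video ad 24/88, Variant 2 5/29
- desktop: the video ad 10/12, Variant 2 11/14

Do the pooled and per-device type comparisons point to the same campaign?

Mobile: the video ad 34/222 = 15.3%, Variant 2 11/247 = 4.5% → the video ad
Tablet: the video ad 24/88 = 27.3%, Variant 2 5/29 = 17.2% → the video ad
Desktop: the video ad 10/12 = 83.3%, Variant 2 11/14 = 78.6% → the video ad
Overall: the video ad 68/322 = 21.1%, Variant 2 27/290 = 9.3% → the video ad
The video ad wins overall and in every device group — no reversal.

Yes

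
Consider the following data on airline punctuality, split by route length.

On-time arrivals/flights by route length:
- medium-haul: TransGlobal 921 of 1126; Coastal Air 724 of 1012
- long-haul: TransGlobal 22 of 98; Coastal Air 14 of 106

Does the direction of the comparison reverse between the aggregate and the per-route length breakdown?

No

Medium-haul: TransGlobal 921/1126 = 81.8%, Coastal Air 724/1012 = 71.5% → TransGlobal
Long-haul: TransGlobal 22/98 = 22.4%, Coastal Air 14/106 = 13.2% → TransGlobal
Overall: TransGlobal 943/1224 = 77.0%, Coastal Air 738/1118 = 66.0% → TransGlobal
TransGlobal wins overall and in every route group — no reversal.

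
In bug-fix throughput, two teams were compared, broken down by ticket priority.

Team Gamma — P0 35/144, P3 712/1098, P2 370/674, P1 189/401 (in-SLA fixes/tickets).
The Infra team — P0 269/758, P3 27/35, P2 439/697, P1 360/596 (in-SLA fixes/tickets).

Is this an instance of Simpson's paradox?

Yes

P0: Team Gamma 35/144 = 24.3%, the Infra team 269/758 = 35.5% → the Infra team
P3: Team Gamma 712/1098 = 64.8%, the Infra team 27/35 = 77.1% → the Infra team
P2: Team Gamma 370/674 = 54.9%, the Infra team 439/697 = 63.0% → the Infra team
P1: Team Gamma 189/401 = 47.1%, the Infra team 360/596 = 60.4% → the Infra team
Overall: Team Gamma 1306/2317 = 56.4%, the Infra team 1095/2086 = 52.5% → Team Gamma
The Infra team wins each ticket group but Team Gamma wins overall — the comparison reverses. The Infra team's tickets skew toward P0, which has a lower base rate.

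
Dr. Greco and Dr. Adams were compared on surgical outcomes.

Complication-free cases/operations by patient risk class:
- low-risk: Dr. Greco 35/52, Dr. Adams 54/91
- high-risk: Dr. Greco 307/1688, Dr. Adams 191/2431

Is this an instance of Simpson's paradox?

No

Low-risk: Dr. Greco 35/52 = 67.3%, Dr. Adams 54/91 = 59.3% → Dr. Greco
High-risk: Dr. Greco 307/1688 = 18.2%, Dr. Adams 191/2431 = 7.9% → Dr. Greco
Overall: Dr. Greco 342/1740 = 19.7%, Dr. Adams 245/2522 = 9.7% → Dr. Greco
Dr. Greco wins overall and in every patient risk group — no reversal.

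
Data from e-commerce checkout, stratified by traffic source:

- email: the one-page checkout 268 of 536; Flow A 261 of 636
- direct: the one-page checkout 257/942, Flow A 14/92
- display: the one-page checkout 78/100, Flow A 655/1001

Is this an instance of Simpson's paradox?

Yes

Email: the one-page checkout 268/536 = 50.0%, Flow A 261/636 = 41.0% → the one-page checkout
Direct: the one-page checkout 257/942 = 27.3%, Flow A 14/92 = 15.2% → the one-page checkout
Display: the one-page checkout 78/100 = 78.0%, Flow A 655/1001 = 65.4% → the one-page checkout
Overall: the one-page checkout 603/1578 = 38.2%, Flow A 930/1729 = 53.8% → Flow A
The one-page checkout wins each traffic group but Flow A wins overall — the comparison reverses. The one-page checkout's sessions skew toward direct, which has a lower base rate.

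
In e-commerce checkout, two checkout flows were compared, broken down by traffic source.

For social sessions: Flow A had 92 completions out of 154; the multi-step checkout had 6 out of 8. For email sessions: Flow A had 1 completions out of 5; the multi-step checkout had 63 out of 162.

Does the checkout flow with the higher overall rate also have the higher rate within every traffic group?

Social: Flow A 92/154 = 59.7%, the multi-step checkout 6/8 = 75.0% → the multi-step checkout
Email: Flow A 1/5 = 20.0%, the multi-step checkout 63/162 = 38.9% → the multi-step checkout
Overall: Flow A 93/159 = 58.5%, the multi-step checkout 69/170 = 40.6% → Flow A
The multi-step checkout wins each traffic group but Flow A wins overall — the comparison reverses. The multi-step checkout's sessions skew toward email, which has a lower base rate.

No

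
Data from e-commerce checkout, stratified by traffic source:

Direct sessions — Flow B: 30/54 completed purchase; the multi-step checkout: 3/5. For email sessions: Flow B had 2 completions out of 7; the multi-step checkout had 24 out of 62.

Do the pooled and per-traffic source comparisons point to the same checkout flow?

No

Direct: Flow B 30/54 = 55.6%, the multi-step checkout 3/5 = 60.0% → the multi-step checkout
Email: Flow B 2/7 = 28.6%, the multi-step checkout 24/62 = 38.7% → the multi-step checkout
Overall: Flow B 32/61 = 52.5%, the multi-step checkout 27/67 = 40.3% → Flow B
The multi-step checkout wins each traffic group but Flow B wins overall — the comparison reverses. The multi-step checkout's sessions skew toward email, which has a lower base rate.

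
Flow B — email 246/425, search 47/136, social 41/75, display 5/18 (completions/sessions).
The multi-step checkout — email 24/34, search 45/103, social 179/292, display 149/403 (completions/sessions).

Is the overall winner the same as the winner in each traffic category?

Email: Flow B 246/425 = 57.9%, the multi-step checkout 24/34 = 70.6% → the multi-step checkout
Search: Flow B 47/136 = 34.6%, the multi-step checkout 45/103 = 43.7% → the multi-step checkout
Social: Flow B 41/75 = 54.7%, the multi-step checkout 179/292 = 61.3% → the multi-step checkout
Display: Flow B 5/18 = 27.8%, the multi-step checkout 149/403 = 37.0% → the multi-step checkout
Overall: Flow B 339/654 = 51.8%, the multi-step checkout 397/832 = 47.7% → Flow B
The multi-step checkout wins each traffic group but Flow B wins overall — the comparison reverses. The multi-step checkout's sessions skew toward display, which has a lower base rate.

No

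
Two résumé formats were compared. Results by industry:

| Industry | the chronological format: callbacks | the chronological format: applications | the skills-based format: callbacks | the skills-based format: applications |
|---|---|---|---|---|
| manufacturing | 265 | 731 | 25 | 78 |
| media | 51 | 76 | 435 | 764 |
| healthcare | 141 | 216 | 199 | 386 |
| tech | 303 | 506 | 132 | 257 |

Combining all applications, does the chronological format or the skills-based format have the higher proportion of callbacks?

the skills-based format

Manufacturing: the chronological format 265/731 = 36.3%, the skills-based format 25/78 = 32.1% → the chronological format
Media: the chronological format 51/76 = 67.1%, the skills-based format 435/764 = 56.9% → the chronological format
Healthcare: the chronological format 141/216 = 65.3%, the skills-based format 199/386 = 51.6% → the chronological format
Tech: the chronological format 303/506 = 59.9%, the skills-based format 132/257 = 51.4% → the chronological format
Overall: the chronological format 760/1529 = 49.7%, the skills-based format 791/1485 = 53.3% → the skills-based format
(The chronological format wins every industry group but the skills-based format wins overall — the chronological format's applications skew toward the low-rate manufacturing group.)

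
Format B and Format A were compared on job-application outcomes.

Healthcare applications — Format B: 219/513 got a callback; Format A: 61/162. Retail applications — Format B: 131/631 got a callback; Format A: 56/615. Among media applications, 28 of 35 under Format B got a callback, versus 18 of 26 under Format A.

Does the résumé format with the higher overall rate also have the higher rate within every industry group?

Yes

Healthcare: Format B 219/513 = 42.7%, Format A 61/162 = 37.7% → Format B
Retail: Format B 131/631 = 20.8%, Format A 56/615 = 9.1% → Format B
Media: Format B 28/35 = 80.0%, Format A 18/26 = 69.2% → Format B
Overall: Format B 378/1179 = 32.1%, Format A 135/803 = 16.8% → Format B
Format B wins overall and in every industry group — no reversal.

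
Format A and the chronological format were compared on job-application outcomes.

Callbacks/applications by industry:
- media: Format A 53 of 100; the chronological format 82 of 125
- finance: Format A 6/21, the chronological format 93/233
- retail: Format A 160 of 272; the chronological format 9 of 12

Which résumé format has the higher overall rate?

Media: Format A 53/100 = 53.0%, the chronological format 82/125 = 65.6% → the chronological format
Finance: Format A 6/21 = 28.6%, the chronological format 93/233 = 39.9% → the chronological format
Retail: Format A 160/272 = 58.8%, the chronological format 9/12 = 75.0% → the chronological format
Overall: Format A 219/393 = 55.7%, the chronological format 184/370 = 49.7% → Format A
(The chronological format wins every industry group but Format A wins overall — the chronological format's applications skew toward the low-rate finance group.)

Format A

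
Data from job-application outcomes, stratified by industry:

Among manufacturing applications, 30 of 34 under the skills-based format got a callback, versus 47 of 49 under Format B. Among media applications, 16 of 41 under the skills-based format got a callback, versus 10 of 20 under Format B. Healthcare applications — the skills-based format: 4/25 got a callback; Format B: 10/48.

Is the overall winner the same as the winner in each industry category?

Manufacturing: the skills-based format 30/34 = 88.2%, Format B 47/49 = 95.9% → Format B
Media: the skills-based format 16/41 = 39.0%, Format B 10/20 = 50.0% → Format B
Healthcare: the skills-based format 4/25 = 16.0%, Format B 10/48 = 20.8% → Format B
Overall: the skills-based format 50/100 = 50.0%, Format B 67/117 = 57.3% → Format B
Format B wins overall and in every industry group — no reversal.

Yes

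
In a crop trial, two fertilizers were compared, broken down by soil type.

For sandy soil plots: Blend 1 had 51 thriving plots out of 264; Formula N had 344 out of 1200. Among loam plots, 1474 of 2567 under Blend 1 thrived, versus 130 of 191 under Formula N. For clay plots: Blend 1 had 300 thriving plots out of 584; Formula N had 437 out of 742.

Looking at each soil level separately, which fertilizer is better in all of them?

Sandy soil: Blend 1 51/264 = 19.3%, Formula N 344/1200 = 28.7% → Formula N
Loam: Blend 1 1474/2567 = 57.4%, Formula N 130/191 = 68.1% → Formula N
Clay: Blend 1 300/584 = 51.4%, Formula N 437/742 = 58.9% → Formula N
Formula N has the higher rate in all 3 groups.

Formula N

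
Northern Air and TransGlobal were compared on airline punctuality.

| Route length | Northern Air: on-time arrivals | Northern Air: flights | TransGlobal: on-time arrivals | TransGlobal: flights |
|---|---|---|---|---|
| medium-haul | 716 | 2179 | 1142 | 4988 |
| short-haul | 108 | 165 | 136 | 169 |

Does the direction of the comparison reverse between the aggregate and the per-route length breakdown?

No

Medium-haul: Northern Air 716/2179 = 32.9%, TransGlobal 1142/4988 = 22.9% → Northern Air
Short-haul: Northern Air 108/165 = 65.5%, TransGlobal 136/169 = 80.5% → TransGlobal
Overall: Northern Air 824/2344 = 35.2%, TransGlobal 1278/5157 = 24.8% → Northern Air
Neither sweeps: Northern Air wins 1 of 2 groups, TransGlobal wins 1. Northern Air wins overall but not every group — no Simpson reversal.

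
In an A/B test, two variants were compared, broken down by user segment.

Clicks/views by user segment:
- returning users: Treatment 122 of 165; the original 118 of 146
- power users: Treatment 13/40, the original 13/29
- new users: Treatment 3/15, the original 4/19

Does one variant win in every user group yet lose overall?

No

Returning users: Treatment 122/165 = 73.9%, the original 118/146 = 80.8% → the original
Power users: Treatment 13/40 = 32.5%, the original 13/29 = 44.8% → the original
New users: Treatment 3/15 = 20.0%, the original 4/19 = 21.1% → the original
Overall: Treatment 138/220 = 62.7%, the original 135/194 = 69.6% → the original
The original wins overall and in every user group — no reversal.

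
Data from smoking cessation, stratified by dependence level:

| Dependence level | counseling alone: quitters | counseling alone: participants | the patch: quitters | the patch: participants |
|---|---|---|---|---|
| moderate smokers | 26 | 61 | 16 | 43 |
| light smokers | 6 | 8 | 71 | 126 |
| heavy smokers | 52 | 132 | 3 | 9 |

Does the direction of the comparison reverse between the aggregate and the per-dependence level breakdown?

Moderate smokers: counseling alone 26/61 = 42.6%, the patch 16/43 = 37.2% → counseling alone
Light smokers: counseling alone 6/8 = 75.0%, the patch 71/126 = 56.3% → counseling alone
Heavy smokers: counseling alone 52/132 = 39.4%, the patch 3/9 = 33.3% → counseling alone
Overall: counseling alone 84/201 = 41.8%, the patch 90/178 = 50.6% → the patch
Counseling alone wins each dependence group but the patch wins overall — the comparison reverses. Counseling alone's participants skew toward heavy smokers, which has a lower base rate.

Yes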